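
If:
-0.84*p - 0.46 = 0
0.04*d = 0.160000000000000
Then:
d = 4.00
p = -0.55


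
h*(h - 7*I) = h^2 - 7*I*h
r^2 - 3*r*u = r*(r - 3*u)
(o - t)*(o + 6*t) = o^2 + 5*o*t - 6*t^2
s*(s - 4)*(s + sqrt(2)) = s^3 - 4*s^2 + sqrt(2)*s^2 - 4*sqrt(2)*s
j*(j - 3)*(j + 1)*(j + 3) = j^4 + j^3 - 9*j^2 - 9*j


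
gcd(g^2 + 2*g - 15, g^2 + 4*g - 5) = g + 5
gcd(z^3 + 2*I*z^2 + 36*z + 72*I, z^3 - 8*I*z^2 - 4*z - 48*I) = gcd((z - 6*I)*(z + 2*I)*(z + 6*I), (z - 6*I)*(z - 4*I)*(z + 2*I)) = z^2 - 4*I*z + 12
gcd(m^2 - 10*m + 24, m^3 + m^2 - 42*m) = m - 6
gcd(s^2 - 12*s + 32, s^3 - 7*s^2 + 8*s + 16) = s - 4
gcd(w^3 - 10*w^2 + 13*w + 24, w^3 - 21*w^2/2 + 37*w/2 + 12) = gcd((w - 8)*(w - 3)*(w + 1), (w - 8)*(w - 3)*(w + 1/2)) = w^2 - 11*w + 24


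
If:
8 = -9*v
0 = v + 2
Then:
No Solution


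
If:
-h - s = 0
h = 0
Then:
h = 0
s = 0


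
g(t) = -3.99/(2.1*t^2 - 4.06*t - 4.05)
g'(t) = -3.99*(4.06 - 4.2*t)/(2.1*t^2 - 4.06*t - 4.05)^2 = (16.758*t - 16.1994)/(-2.1*t^2 + 4.06*t + 4.05)^2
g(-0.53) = 3.05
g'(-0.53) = -14.65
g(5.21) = -0.13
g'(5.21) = 0.07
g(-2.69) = -0.18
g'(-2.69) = -0.13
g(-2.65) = -0.19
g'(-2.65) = -0.13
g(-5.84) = -0.04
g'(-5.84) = -0.01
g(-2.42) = -0.22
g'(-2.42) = -0.17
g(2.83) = -3.12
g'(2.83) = 19.09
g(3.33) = -0.70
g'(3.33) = 1.21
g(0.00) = 0.99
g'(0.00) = -0.99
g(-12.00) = -0.01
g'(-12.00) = -0.00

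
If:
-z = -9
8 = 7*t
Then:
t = 8/7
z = 9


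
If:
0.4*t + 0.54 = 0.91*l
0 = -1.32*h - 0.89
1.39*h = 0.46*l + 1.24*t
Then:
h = -0.67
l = 0.22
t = -0.84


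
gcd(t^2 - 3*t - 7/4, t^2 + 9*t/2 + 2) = t + 1/2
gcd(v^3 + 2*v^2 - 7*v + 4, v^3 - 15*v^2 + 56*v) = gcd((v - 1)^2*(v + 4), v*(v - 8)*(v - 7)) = 1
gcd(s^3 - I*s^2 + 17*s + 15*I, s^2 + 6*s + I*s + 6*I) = s + I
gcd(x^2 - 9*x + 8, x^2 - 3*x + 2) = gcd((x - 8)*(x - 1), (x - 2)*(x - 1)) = x - 1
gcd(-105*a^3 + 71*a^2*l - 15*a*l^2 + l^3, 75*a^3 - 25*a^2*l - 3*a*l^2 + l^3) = 15*a^2 - 8*a*l + l^2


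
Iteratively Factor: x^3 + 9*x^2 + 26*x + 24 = (x + 4)*(x^2 + 5*x + 6) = (x + 3)*(x + 4)*(x + 2)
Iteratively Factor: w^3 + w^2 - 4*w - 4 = (w - 2)*(w^2 + 3*w + 2) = (w - 2)*(w + 2)*(w + 1)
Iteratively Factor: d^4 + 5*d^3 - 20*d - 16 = (d - 2)*(d^3 + 7*d^2 + 14*d + 8) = (d - 2)*(d + 4)*(d^2 + 3*d + 2) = (d - 2)*(d + 1)*(d + 4)*(d + 2)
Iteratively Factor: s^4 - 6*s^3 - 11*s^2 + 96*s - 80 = (s + 4)*(s^3 - 10*s^2 + 29*s - 20) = (s - 5)*(s + 4)*(s^2 - 5*s + 4) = (s - 5)*(s - 1)*(s + 4)*(s - 4)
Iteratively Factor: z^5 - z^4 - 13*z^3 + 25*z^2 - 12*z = (z + 4)*(z^4 - 5*z^3 + 7*z^2 - 3*z) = (z - 1)*(z + 4)*(z^3 - 4*z^2 + 3*z) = (z - 1)^2*(z + 4)*(z^2 - 3*z) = (z - 3)*(z - 1)^2*(z + 4)*(z)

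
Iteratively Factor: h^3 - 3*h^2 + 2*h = (h)*(h^2 - 3*h + 2) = h*(h - 1)*(h - 2)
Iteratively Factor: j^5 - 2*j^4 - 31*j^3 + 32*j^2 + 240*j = (j - 5)*(j^4 + 3*j^3 - 16*j^2 - 48*j) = j*(j - 5)*(j^3 + 3*j^2 - 16*j - 48) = j*(j - 5)*(j + 4)*(j^2 - j - 12) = j*(j - 5)*(j + 3)*(j + 4)*(j - 4)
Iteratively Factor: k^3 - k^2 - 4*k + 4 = (k + 2)*(k^2 - 3*k + 2) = (k - 2)*(k + 2)*(k - 1)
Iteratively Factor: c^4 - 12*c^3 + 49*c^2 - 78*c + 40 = (c - 5)*(c^3 - 7*c^2 + 14*c - 8) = (c - 5)*(c - 4)*(c^2 - 3*c + 2) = (c - 5)*(c - 4)*(c - 2)*(c - 1)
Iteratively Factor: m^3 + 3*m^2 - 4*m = (m + 4)*(m^2 - m) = m*(m + 4)*(m - 1)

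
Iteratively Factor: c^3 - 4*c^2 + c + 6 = (c - 3)*(c^2 - c - 2) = (c - 3)*(c + 1)*(c - 2)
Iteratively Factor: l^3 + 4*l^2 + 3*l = (l + 3)*(l^2 + l) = (l + 1)*(l + 3)*(l)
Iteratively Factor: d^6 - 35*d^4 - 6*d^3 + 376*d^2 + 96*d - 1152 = (d - 2)*(d^5 + 2*d^4 - 31*d^3 - 68*d^2 + 240*d + 576) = (d - 4)*(d - 2)*(d^4 + 6*d^3 - 7*d^2 - 96*d - 144) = (d - 4)*(d - 2)*(d + 3)*(d^3 + 3*d^2 - 16*d - 48) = (d - 4)^2*(d - 2)*(d + 3)*(d^2 + 7*d + 12) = (d - 4)^2*(d - 2)*(d + 3)*(d + 4)*(d + 3)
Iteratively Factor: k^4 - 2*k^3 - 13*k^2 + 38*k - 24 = (k - 3)*(k^3 + k^2 - 10*k + 8) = (k - 3)*(k + 4)*(k^2 - 3*k + 2) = (k - 3)*(k - 2)*(k + 4)*(k - 1)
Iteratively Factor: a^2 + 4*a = (a)*(a + 4)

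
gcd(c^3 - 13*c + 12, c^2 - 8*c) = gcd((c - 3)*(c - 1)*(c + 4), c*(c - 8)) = 1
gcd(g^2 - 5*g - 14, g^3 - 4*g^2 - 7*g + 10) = g + 2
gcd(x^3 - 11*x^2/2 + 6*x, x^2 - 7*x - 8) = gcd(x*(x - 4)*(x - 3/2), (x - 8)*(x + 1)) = 1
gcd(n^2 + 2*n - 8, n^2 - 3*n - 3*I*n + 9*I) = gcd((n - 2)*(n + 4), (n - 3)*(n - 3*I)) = 1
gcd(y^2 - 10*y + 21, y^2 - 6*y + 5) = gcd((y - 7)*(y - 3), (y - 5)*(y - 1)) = 1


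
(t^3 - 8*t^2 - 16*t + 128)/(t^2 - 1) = (t^3 - 8*t^2 - 16*t + 128)/(t^2 - 1)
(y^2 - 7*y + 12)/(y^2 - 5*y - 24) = (-y^2 + 7*y - 12)/(-y^2 + 5*y + 24)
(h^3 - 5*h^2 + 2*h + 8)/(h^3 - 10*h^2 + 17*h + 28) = (h - 2)/(h - 7)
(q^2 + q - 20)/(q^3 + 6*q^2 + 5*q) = (q - 4)/(q*(q + 1))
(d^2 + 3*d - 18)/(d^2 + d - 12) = (d + 6)/(d + 4)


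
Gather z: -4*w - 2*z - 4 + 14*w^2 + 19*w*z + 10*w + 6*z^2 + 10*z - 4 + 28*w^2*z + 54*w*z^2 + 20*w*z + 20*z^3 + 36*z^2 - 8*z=14*w^2 + 6*w + 20*z^3 + z^2*(54*w + 42) + z*(28*w^2 + 39*w) - 8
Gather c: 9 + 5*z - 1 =5*z + 8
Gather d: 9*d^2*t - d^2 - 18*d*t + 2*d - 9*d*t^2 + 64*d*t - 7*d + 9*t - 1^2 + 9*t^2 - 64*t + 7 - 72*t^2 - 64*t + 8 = d^2*(9*t - 1) + d*(-9*t^2 + 46*t - 5) - 63*t^2 - 119*t + 14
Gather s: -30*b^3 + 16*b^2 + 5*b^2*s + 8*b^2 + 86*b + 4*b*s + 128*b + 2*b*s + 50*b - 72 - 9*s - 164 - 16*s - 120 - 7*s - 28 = -30*b^3 + 24*b^2 + 264*b + s*(5*b^2 + 6*b - 32) - 384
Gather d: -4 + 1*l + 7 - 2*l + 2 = 5 - l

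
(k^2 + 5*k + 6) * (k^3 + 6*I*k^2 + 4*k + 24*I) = k^5 + 5*k^4 + 6*I*k^4 + 10*k^3 + 30*I*k^3 + 20*k^2 + 60*I*k^2 + 24*k + 120*I*k + 144*I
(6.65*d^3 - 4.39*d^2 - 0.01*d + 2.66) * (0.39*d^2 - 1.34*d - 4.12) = 2.5935*d^5 - 10.6231*d^4 - 21.5193*d^3 + 19.1376*d^2 - 3.5232*d - 10.9592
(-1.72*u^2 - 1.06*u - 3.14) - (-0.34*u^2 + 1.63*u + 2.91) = -1.38*u^2 - 2.69*u - 6.05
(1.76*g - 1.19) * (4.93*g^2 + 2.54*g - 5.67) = 8.6768*g^3 - 1.3963*g^2 - 13.0018*g + 6.7473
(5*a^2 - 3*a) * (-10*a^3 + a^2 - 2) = -50*a^5 + 35*a^4 - 3*a^3 - 10*a^2 + 6*a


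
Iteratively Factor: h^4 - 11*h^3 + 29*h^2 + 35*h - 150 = (h - 5)*(h^3 - 6*h^2 - h + 30) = (h - 5)*(h - 3)*(h^2 - 3*h - 10) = (h - 5)^2*(h - 3)*(h + 2)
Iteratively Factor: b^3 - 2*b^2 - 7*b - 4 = (b - 4)*(b^2 + 2*b + 1) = (b - 4)*(b + 1)*(b + 1)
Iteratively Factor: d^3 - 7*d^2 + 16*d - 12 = (d - 2)*(d^2 - 5*d + 6) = (d - 2)^2*(d - 3)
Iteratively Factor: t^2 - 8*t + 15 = (t - 5)*(t - 3)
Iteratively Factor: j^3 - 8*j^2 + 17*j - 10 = (j - 1)*(j^2 - 7*j + 10) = (j - 5)*(j - 1)*(j - 2)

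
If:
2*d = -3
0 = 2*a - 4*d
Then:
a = -3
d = -3/2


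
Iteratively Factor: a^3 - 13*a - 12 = (a + 3)*(a^2 - 3*a - 4) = (a + 1)*(a + 3)*(a - 4)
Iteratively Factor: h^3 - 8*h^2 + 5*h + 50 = (h - 5)*(h^2 - 3*h - 10) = (h - 5)*(h + 2)*(h - 5)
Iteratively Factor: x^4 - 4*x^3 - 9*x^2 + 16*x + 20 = (x - 2)*(x^3 - 2*x^2 - 13*x - 10) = (x - 2)*(x + 1)*(x^2 - 3*x - 10) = (x - 5)*(x - 2)*(x + 1)*(x + 2)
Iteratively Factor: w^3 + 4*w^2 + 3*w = (w)*(w^2 + 4*w + 3) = w*(w + 1)*(w + 3)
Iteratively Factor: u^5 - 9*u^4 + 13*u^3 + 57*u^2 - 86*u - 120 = (u + 1)*(u^4 - 10*u^3 + 23*u^2 + 34*u - 120) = (u - 3)*(u + 1)*(u^3 - 7*u^2 + 2*u + 40) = (u - 5)*(u - 3)*(u + 1)*(u^2 - 2*u - 8) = (u - 5)*(u - 4)*(u - 3)*(u + 1)*(u + 2)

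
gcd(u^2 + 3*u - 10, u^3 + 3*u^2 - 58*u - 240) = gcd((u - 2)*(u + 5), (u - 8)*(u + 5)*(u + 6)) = u + 5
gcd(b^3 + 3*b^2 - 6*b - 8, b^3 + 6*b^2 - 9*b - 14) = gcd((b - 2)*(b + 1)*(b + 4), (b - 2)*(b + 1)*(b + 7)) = b^2 - b - 2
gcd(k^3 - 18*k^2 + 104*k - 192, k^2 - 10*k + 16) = k - 8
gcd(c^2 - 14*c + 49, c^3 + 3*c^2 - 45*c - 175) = c - 7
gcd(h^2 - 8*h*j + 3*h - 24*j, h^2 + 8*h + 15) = h + 3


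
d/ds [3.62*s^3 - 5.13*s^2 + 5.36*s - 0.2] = 10.86*s^2 - 10.26*s + 5.36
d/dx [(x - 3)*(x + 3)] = 2*x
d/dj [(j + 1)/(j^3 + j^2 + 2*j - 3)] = (j^3 + j^2 + 2*j - (j + 1)*(3*j^2 + 2*j + 2) - 3)/(j^3 + j^2 + 2*j - 3)^2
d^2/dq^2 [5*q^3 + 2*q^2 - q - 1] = 30*q + 4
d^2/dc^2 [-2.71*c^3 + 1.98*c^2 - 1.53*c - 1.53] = 3.96 - 16.26*c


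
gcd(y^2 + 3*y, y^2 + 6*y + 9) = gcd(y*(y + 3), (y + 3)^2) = y + 3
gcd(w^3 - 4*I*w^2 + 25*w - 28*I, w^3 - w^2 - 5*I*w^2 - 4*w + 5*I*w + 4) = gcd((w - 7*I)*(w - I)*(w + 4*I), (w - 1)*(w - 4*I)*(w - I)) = w - I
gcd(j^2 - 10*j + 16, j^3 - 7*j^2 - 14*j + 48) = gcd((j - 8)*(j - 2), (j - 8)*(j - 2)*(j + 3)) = j^2 - 10*j + 16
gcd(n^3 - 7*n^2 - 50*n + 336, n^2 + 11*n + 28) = n + 7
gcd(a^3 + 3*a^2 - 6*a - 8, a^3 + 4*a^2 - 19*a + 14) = a - 2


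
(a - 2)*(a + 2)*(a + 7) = a^3 + 7*a^2 - 4*a - 28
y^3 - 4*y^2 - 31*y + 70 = (y - 7)*(y - 2)*(y + 5)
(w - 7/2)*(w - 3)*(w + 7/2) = w^3 - 3*w^2 - 49*w/4 + 147/4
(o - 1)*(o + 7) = o^2 + 6*o - 7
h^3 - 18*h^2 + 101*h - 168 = (h - 8)*(h - 7)*(h - 3)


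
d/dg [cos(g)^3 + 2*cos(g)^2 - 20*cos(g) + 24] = (-3*cos(g)^2 - 4*cos(g) + 20)*sin(g)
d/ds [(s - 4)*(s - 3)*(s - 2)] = 3*s^2 - 18*s + 26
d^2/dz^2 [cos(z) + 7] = -cos(z)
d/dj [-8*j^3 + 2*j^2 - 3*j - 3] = -24*j^2 + 4*j - 3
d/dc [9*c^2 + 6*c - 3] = 18*c + 6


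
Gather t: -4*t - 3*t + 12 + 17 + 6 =35 - 7*t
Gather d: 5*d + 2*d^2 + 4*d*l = 2*d^2 + d*(4*l + 5)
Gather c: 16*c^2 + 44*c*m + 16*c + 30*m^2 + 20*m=16*c^2 + c*(44*m + 16) + 30*m^2 + 20*m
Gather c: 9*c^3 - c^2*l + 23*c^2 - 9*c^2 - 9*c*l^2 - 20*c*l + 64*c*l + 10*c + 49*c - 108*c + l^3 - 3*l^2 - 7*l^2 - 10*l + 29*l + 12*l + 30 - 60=9*c^3 + c^2*(14 - l) + c*(-9*l^2 + 44*l - 49) + l^3 - 10*l^2 + 31*l - 30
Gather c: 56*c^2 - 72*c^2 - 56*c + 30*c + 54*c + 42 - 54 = -16*c^2 + 28*c - 12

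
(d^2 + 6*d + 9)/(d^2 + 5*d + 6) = (d + 3)/(d + 2)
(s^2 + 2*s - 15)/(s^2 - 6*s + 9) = (s + 5)/(s - 3)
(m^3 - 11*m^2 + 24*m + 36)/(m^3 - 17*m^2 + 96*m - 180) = (m + 1)/(m - 5)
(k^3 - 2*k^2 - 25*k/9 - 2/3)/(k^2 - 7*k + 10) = (9*k^3 - 18*k^2 - 25*k - 6)/(9*(k^2 - 7*k + 10))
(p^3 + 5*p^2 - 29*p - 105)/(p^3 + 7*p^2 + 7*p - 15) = (p^2 + 2*p - 35)/(p^2 + 4*p - 5)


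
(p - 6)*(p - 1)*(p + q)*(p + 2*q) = p^4 + 3*p^3*q - 7*p^3 + 2*p^2*q^2 - 21*p^2*q + 6*p^2 - 14*p*q^2 + 18*p*q + 12*q^2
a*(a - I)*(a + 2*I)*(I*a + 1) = I*a^4 + 3*I*a^2 + 2*a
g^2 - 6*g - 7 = (g - 7)*(g + 1)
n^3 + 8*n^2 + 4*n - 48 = (n - 2)*(n + 4)*(n + 6)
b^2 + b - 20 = (b - 4)*(b + 5)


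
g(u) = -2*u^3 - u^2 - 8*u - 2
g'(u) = -6*u^2 - 2*u - 8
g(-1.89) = 23.05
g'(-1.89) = -25.65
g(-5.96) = 433.58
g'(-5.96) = -209.21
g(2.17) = -44.51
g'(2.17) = -40.59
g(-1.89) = 23.05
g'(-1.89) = -25.65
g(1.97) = -36.93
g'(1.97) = -35.23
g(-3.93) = 135.39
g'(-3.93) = -92.81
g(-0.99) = 6.88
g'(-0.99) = -11.90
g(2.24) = -47.42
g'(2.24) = -42.59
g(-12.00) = 3406.00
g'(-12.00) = -848.00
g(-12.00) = 3406.00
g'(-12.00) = -848.00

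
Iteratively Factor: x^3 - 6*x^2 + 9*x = (x)*(x^2 - 6*x + 9) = x*(x - 3)*(x - 3)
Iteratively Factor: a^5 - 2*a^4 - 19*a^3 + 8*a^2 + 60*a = (a + 3)*(a^4 - 5*a^3 - 4*a^2 + 20*a) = (a + 2)*(a + 3)*(a^3 - 7*a^2 + 10*a) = (a - 5)*(a + 2)*(a + 3)*(a^2 - 2*a) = a*(a - 5)*(a + 2)*(a + 3)*(a - 2)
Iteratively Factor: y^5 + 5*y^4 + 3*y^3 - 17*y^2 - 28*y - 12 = (y + 2)*(y^4 + 3*y^3 - 3*y^2 - 11*y - 6) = (y + 2)*(y + 3)*(y^3 - 3*y - 2) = (y + 1)*(y + 2)*(y + 3)*(y^2 - y - 2) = (y - 2)*(y + 1)*(y + 2)*(y + 3)*(y + 1)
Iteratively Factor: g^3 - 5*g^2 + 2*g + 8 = (g + 1)*(g^2 - 6*g + 8) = (g - 4)*(g + 1)*(g - 2)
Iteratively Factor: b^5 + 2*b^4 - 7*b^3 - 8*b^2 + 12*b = (b - 2)*(b^4 + 4*b^3 + b^2 - 6*b) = b*(b - 2)*(b^3 + 4*b^2 + b - 6) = b*(b - 2)*(b + 2)*(b^2 + 2*b - 3) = b*(b - 2)*(b - 1)*(b + 2)*(b + 3)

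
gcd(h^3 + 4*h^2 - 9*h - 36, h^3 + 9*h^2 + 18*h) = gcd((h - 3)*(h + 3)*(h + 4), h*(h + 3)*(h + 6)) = h + 3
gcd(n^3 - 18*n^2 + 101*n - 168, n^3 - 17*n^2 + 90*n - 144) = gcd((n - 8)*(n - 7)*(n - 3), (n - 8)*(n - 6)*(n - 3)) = n^2 - 11*n + 24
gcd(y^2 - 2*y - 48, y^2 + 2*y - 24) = y + 6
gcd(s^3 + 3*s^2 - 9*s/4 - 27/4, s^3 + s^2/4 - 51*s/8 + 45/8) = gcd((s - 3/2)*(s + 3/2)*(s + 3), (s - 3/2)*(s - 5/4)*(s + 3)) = s^2 + 3*s/2 - 9/2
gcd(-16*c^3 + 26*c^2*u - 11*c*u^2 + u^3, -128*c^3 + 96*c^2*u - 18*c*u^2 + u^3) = 16*c^2 - 10*c*u + u^2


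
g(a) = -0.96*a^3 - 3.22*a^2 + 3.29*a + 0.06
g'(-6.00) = -61.75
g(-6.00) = 71.76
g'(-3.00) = -3.31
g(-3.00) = -12.87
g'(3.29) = -49.07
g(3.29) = -58.16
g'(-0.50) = 5.79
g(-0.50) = -2.27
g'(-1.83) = 5.43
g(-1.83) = -10.86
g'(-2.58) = 0.73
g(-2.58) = -13.38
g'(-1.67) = 6.01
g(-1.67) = -9.94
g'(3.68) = -59.41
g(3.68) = -79.28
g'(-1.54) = 6.38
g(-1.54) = -9.14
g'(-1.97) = 4.80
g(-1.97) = -11.58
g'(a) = -2.88*a^2 - 6.44*a + 3.29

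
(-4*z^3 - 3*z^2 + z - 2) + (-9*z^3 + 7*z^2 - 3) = -13*z^3 + 4*z^2 + z - 5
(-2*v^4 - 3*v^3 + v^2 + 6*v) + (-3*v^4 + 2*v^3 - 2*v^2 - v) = -5*v^4 - v^3 - v^2 + 5*v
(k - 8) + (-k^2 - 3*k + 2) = -k^2 - 2*k - 6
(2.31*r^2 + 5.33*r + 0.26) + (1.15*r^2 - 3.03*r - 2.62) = 3.46*r^2 + 2.3*r - 2.36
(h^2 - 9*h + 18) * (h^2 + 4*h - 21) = h^4 - 5*h^3 - 39*h^2 + 261*h - 378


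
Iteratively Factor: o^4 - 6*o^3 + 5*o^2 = (o)*(o^3 - 6*o^2 + 5*o) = o*(o - 1)*(o^2 - 5*o) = o*(o - 5)*(o - 1)*(o)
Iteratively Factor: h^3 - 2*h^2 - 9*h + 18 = (h + 3)*(h^2 - 5*h + 6) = (h - 3)*(h + 3)*(h - 2)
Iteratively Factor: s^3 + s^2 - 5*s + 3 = (s - 1)*(s^2 + 2*s - 3) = (s - 1)*(s + 3)*(s - 1)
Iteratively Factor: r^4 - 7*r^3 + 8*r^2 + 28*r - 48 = (r - 3)*(r^3 - 4*r^2 - 4*r + 16) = (r - 3)*(r + 2)*(r^2 - 6*r + 8) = (r - 4)*(r - 3)*(r + 2)*(r - 2)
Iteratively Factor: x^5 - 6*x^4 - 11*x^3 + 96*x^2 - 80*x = (x - 1)*(x^4 - 5*x^3 - 16*x^2 + 80*x) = (x - 1)*(x + 4)*(x^3 - 9*x^2 + 20*x) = x*(x - 1)*(x + 4)*(x^2 - 9*x + 20) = x*(x - 5)*(x - 1)*(x + 4)*(x - 4)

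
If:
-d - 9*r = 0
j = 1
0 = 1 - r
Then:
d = -9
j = 1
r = 1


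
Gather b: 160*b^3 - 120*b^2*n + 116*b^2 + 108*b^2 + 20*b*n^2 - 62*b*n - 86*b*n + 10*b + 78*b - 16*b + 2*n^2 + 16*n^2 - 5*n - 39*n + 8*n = 160*b^3 + b^2*(224 - 120*n) + b*(20*n^2 - 148*n + 72) + 18*n^2 - 36*n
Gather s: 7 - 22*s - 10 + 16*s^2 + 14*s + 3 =16*s^2 - 8*s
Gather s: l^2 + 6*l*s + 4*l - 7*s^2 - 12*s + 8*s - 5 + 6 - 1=l^2 + 4*l - 7*s^2 + s*(6*l - 4)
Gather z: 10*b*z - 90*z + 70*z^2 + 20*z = 70*z^2 + z*(10*b - 70)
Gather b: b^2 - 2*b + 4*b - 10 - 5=b^2 + 2*b - 15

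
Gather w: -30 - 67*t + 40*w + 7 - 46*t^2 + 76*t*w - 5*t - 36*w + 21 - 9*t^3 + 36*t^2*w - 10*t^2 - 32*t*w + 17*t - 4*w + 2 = -9*t^3 - 56*t^2 - 55*t + w*(36*t^2 + 44*t)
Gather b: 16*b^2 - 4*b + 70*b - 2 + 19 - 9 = 16*b^2 + 66*b + 8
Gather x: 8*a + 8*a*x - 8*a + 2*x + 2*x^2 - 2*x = 8*a*x + 2*x^2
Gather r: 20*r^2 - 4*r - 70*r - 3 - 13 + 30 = 20*r^2 - 74*r + 14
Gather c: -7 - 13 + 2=-18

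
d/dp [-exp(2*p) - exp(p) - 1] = (-2*exp(p) - 1)*exp(p)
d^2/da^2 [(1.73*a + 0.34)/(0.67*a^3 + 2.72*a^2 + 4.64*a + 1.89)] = (4.659582*a^5 + 20.748024*a^4 + 24.755872*a^3 - 4.85369999999998*a^2 - 30.198324*a - 19.198432)/(0.300763*a^9 + 3.663024*a^8 + 21.119472*a^7 + 73.404527*a^6 + 166.92624*a^5 + 252.884256*a^4 + 250.197137*a^3 + 151.221168*a^2 + 49.723632*a + 6.751269)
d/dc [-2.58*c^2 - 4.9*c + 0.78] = -5.16*c - 4.9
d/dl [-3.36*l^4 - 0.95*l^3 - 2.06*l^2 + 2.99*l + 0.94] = -13.44*l^3 - 2.85*l^2 - 4.12*l + 2.99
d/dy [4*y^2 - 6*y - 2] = 8*y - 6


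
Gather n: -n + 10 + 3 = 13 - n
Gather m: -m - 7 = -m - 7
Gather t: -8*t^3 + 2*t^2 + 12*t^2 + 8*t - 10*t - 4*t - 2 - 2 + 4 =-8*t^3 + 14*t^2 - 6*t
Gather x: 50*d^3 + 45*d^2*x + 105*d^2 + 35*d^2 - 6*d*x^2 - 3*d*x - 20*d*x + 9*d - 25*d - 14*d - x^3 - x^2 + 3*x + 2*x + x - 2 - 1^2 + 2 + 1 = 50*d^3 + 140*d^2 - 30*d - x^3 + x^2*(-6*d - 1) + x*(45*d^2 - 23*d + 6)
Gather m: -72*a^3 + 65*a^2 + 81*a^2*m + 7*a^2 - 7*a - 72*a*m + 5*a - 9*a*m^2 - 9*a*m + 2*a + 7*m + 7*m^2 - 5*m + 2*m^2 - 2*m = -72*a^3 + 72*a^2 + m^2*(9 - 9*a) + m*(81*a^2 - 81*a)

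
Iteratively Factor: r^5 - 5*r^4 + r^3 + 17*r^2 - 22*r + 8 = (r - 4)*(r^4 - r^3 - 3*r^2 + 5*r - 2) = (r - 4)*(r - 1)*(r^3 - 3*r + 2) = (r - 4)*(r - 1)^2*(r^2 + r - 2) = (r - 4)*(r - 1)^3*(r + 2)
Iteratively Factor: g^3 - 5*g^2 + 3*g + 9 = (g + 1)*(g^2 - 6*g + 9) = (g - 3)*(g + 1)*(g - 3)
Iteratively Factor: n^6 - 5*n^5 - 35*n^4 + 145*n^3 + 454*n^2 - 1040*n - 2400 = (n - 5)*(n^5 - 35*n^3 - 30*n^2 + 304*n + 480) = (n - 5)*(n + 3)*(n^4 - 3*n^3 - 26*n^2 + 48*n + 160) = (n - 5)*(n - 4)*(n + 3)*(n^3 + n^2 - 22*n - 40) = (n - 5)^2*(n - 4)*(n + 3)*(n^2 + 6*n + 8) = (n - 5)^2*(n - 4)*(n + 3)*(n + 4)*(n + 2)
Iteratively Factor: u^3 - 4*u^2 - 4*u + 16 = (u + 2)*(u^2 - 6*u + 8) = (u - 4)*(u + 2)*(u - 2)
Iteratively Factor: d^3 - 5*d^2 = (d - 5)*(d^2) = d*(d - 5)*(d)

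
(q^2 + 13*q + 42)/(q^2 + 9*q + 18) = (q + 7)/(q + 3)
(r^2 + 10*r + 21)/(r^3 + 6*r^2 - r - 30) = (r + 7)/(r^2 + 3*r - 10)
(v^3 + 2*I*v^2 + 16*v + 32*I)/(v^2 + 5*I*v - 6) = (v^2 + 16)/(v + 3*I)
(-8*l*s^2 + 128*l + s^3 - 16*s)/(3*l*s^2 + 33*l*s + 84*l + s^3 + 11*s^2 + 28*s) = (-8*l*s + 32*l + s^2 - 4*s)/(3*l*s + 21*l + s^2 + 7*s)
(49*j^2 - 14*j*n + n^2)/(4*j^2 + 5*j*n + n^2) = (49*j^2 - 14*j*n + n^2)/(4*j^2 + 5*j*n + n^2)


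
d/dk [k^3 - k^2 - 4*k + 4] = 3*k^2 - 2*k - 4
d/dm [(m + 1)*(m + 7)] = 2*m + 8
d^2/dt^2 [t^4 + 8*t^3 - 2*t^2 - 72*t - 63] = 12*t^2 + 48*t - 4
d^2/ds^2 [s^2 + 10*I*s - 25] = 2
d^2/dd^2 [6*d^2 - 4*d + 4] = 12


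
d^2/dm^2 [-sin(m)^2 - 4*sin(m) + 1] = 4*sin(m) - 2*cos(2*m)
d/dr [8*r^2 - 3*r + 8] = 16*r - 3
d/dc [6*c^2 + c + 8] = 12*c + 1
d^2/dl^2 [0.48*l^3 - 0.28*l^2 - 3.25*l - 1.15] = 2.88*l - 0.56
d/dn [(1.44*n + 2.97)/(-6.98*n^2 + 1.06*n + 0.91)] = (10.0512*n^2 + 41.4612*n - 1.8378)/(48.7204*n^4 - 14.7976*n^3 - 11.58*n^2 + 1.9292*n + 0.8281)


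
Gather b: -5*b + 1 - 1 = -5*b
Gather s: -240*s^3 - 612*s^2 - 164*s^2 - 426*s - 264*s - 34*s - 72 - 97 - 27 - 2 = -240*s^3 - 776*s^2 - 724*s - 198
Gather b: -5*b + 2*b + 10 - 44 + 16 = -3*b - 18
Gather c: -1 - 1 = -2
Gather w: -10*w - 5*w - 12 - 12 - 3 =-15*w - 27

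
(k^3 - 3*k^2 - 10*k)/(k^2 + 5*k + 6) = k*(k - 5)/(k + 3)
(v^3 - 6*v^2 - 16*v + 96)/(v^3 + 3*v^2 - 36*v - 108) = (v^2 - 16)/(v^2 + 9*v + 18)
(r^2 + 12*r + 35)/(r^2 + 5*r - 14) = (r + 5)/(r - 2)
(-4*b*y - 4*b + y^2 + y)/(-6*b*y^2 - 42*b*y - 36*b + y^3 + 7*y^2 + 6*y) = (-4*b + y)/(-6*b*y - 36*b + y^2 + 6*y)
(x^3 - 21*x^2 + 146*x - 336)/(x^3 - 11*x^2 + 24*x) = (x^2 - 13*x + 42)/(x*(x - 3))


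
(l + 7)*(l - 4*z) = l^2 - 4*l*z + 7*l - 28*z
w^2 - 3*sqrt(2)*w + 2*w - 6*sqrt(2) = (w + 2)*(w - 3*sqrt(2))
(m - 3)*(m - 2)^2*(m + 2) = m^4 - 5*m^3 + 2*m^2 + 20*m - 24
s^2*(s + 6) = s^3 + 6*s^2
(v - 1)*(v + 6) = v^2 + 5*v - 6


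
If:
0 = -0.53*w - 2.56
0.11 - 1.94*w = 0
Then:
No Solution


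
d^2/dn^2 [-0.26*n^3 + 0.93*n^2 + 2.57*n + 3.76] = 1.86 - 1.56*n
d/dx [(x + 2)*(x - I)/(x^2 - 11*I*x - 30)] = (-(x + 2)*(x - I)*(2*x - 11*I) + (-2*x - 2 + I)*(-x^2 + 11*I*x + 30))/(-x^2 + 11*I*x + 30)^2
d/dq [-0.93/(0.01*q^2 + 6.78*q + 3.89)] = (0.0186*q + 6.3054)/(0.01*q^2 + 6.78*q + 3.89)^2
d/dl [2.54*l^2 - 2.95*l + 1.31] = 5.08*l - 2.95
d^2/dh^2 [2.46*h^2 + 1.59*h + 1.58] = 4.92000000000000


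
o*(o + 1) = o^2 + o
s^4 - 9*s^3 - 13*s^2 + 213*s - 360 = (s - 8)*(s - 3)^2*(s + 5)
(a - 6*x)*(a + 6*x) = a^2 - 36*x^2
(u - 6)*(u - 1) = u^2 - 7*u + 6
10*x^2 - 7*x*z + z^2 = (-5*x + z)*(-2*x + z)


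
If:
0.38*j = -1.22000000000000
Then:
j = -3.21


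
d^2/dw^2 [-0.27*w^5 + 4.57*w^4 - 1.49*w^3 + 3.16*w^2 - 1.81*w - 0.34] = -5.4*w^3 + 54.84*w^2 - 8.94*w + 6.32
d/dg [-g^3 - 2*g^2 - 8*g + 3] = -3*g^2 - 4*g - 8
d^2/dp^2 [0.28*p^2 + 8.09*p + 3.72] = 0.560000000000000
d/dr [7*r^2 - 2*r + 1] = 14*r - 2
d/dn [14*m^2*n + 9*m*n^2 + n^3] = 14*m^2 + 18*m*n + 3*n^2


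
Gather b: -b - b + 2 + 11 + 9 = 22 - 2*b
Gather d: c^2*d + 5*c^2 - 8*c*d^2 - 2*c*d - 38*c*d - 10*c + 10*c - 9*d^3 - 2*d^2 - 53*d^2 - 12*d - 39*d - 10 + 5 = 5*c^2 - 9*d^3 + d^2*(-8*c - 55) + d*(c^2 - 40*c - 51) - 5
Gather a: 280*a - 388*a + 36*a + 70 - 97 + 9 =-72*a - 18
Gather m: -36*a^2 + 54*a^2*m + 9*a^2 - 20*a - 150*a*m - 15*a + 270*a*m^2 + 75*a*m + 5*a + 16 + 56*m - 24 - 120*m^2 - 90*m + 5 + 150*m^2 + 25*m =-27*a^2 - 30*a + m^2*(270*a + 30) + m*(54*a^2 - 75*a - 9) - 3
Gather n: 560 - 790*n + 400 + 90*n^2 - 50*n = 90*n^2 - 840*n + 960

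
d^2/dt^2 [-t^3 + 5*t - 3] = -6*t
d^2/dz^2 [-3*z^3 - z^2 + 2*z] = -18*z - 2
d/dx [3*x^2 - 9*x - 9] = 6*x - 9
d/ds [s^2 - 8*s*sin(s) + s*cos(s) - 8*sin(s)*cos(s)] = -s*sin(s) - 8*s*cos(s) + 2*s - 8*sin(s) + cos(s) - 8*cos(2*s)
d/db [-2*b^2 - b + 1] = -4*b - 1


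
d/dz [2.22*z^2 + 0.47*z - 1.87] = 4.44*z + 0.47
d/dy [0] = 0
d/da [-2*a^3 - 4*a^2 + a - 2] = -6*a^2 - 8*a + 1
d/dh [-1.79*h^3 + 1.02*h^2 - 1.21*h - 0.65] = -5.37*h^2 + 2.04*h - 1.21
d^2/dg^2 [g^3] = 6*g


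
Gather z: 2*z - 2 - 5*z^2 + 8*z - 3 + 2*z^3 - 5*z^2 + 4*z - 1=2*z^3 - 10*z^2 + 14*z - 6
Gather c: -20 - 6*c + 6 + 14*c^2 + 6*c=14*c^2 - 14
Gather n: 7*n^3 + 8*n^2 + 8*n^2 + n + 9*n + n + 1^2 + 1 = 7*n^3 + 16*n^2 + 11*n + 2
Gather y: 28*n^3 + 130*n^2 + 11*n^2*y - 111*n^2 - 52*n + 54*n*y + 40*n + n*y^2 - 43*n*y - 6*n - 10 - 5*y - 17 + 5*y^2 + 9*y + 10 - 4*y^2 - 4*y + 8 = 28*n^3 + 19*n^2 - 18*n + y^2*(n + 1) + y*(11*n^2 + 11*n) - 9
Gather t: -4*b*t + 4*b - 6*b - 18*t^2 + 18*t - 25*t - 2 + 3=-2*b - 18*t^2 + t*(-4*b - 7) + 1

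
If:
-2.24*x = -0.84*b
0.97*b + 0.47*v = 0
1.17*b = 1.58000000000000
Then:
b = 1.35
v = -2.79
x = 0.51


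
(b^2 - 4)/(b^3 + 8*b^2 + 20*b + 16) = (b - 2)/(b^2 + 6*b + 8)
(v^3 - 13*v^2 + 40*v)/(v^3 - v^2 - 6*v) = (-v^2 + 13*v - 40)/(-v^2 + v + 6)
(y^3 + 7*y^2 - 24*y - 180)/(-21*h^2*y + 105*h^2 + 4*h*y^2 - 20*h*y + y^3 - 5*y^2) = (y^2 + 12*y + 36)/(-21*h^2 + 4*h*y + y^2)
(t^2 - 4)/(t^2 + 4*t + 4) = (t - 2)/(t + 2)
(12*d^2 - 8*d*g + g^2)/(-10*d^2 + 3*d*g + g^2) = (-6*d + g)/(5*d + g)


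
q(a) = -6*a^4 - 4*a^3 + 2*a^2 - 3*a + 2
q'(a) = -24*a^3 - 12*a^2 + 4*a - 3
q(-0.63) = 4.74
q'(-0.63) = -4.28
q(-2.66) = -200.97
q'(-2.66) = 353.16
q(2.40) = -248.04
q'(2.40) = -394.30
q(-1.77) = -23.13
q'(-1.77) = 85.41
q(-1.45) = -3.77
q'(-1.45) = 39.14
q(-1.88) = -33.66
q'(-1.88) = 106.54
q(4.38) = -2517.13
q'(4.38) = -2232.36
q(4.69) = -3283.70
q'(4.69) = -2724.07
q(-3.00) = -349.00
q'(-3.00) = 525.00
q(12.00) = -131074.00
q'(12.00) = -43155.00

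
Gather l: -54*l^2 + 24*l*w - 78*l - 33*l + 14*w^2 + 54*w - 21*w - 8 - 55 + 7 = -54*l^2 + l*(24*w - 111) + 14*w^2 + 33*w - 56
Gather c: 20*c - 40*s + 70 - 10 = 20*c - 40*s + 60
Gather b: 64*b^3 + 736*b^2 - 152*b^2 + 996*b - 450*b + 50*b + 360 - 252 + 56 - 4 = 64*b^3 + 584*b^2 + 596*b + 160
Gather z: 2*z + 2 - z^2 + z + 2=-z^2 + 3*z + 4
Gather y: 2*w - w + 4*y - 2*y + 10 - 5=w + 2*y + 5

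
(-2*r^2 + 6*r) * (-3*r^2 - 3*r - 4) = 6*r^4 - 12*r^3 - 10*r^2 - 24*r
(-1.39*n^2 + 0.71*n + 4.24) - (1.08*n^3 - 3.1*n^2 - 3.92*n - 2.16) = -1.08*n^3 + 1.71*n^2 + 4.63*n + 6.4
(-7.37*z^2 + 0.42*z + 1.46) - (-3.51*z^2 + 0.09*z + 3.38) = -3.86*z^2 + 0.33*z - 1.92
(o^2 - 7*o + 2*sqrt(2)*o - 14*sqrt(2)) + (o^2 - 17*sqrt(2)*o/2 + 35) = 2*o^2 - 13*sqrt(2)*o/2 - 7*o - 14*sqrt(2) + 35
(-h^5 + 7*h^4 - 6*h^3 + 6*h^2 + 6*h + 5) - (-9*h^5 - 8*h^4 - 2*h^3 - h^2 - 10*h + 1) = 8*h^5 + 15*h^4 - 4*h^3 + 7*h^2 + 16*h + 4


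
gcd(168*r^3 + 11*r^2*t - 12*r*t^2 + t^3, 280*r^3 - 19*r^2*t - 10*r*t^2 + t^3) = 56*r^2 - 15*r*t + t^2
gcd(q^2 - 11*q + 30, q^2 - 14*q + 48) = q - 6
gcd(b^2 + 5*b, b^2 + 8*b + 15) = b + 5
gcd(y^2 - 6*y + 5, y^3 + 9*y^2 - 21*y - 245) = y - 5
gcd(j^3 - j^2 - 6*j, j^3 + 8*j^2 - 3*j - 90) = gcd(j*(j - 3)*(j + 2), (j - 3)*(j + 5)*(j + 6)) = j - 3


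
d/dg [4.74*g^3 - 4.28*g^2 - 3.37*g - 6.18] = 14.22*g^2 - 8.56*g - 3.37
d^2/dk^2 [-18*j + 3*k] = 0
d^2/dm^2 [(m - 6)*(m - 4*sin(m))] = 2*(2*m - 12)*sin(m) - 8*cos(m) + 2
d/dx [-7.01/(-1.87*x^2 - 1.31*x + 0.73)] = (-26.2174*x - 9.1831)/(1.87*x^2 + 1.31*x - 0.73)^2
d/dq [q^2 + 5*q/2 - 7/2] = 2*q + 5/2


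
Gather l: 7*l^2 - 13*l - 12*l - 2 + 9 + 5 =7*l^2 - 25*l + 12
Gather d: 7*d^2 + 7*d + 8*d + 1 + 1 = 7*d^2 + 15*d + 2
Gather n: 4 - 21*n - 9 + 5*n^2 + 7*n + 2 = 5*n^2 - 14*n - 3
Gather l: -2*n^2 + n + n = -2*n^2 + 2*n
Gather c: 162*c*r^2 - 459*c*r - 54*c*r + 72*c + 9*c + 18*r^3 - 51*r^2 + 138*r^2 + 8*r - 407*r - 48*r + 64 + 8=c*(162*r^2 - 513*r + 81) + 18*r^3 + 87*r^2 - 447*r + 72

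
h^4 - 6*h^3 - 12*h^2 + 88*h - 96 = (h - 6)*(h - 2)^2*(h + 4)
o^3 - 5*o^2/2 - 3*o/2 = o*(o - 3)*(o + 1/2)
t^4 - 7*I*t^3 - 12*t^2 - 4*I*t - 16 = (t - 4*I)*(t - 2*I)^2*(t + I)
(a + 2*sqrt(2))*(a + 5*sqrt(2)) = a^2 + 7*sqrt(2)*a + 20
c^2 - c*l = c*(c - l)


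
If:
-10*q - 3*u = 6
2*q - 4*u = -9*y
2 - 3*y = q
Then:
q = -42/37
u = 66/37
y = 116/111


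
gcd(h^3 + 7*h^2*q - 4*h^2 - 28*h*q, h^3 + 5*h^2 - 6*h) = h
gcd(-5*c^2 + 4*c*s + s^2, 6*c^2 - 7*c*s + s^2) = -c + s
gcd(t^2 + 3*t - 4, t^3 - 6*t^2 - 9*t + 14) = t - 1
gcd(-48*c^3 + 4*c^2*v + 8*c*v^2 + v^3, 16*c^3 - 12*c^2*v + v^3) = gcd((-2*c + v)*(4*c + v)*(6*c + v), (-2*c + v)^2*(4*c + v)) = -8*c^2 + 2*c*v + v^2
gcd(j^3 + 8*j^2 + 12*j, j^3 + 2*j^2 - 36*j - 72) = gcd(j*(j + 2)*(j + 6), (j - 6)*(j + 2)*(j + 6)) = j^2 + 8*j + 12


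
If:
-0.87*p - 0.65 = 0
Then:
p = -0.75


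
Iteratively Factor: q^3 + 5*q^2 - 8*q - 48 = (q + 4)*(q^2 + q - 12) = (q - 3)*(q + 4)*(q + 4)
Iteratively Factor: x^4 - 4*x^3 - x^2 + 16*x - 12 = (x - 1)*(x^3 - 3*x^2 - 4*x + 12) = (x - 3)*(x - 1)*(x^2 - 4) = (x - 3)*(x - 1)*(x + 2)*(x - 2)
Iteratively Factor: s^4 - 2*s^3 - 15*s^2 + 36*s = (s - 3)*(s^3 + s^2 - 12*s) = (s - 3)*(s + 4)*(s^2 - 3*s) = s*(s - 3)*(s + 4)*(s - 3)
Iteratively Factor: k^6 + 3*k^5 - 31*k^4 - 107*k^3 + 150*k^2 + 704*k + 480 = (k + 2)*(k^5 + k^4 - 33*k^3 - 41*k^2 + 232*k + 240) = (k + 2)*(k + 4)*(k^4 - 3*k^3 - 21*k^2 + 43*k + 60) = (k - 3)*(k + 2)*(k + 4)*(k^3 - 21*k - 20) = (k - 3)*(k + 1)*(k + 2)*(k + 4)*(k^2 - k - 20) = (k - 3)*(k + 1)*(k + 2)*(k + 4)^2*(k - 5)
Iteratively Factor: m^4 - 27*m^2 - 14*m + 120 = (m - 2)*(m^3 + 2*m^2 - 23*m - 60) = (m - 2)*(m + 4)*(m^2 - 2*m - 15) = (m - 5)*(m - 2)*(m + 4)*(m + 3)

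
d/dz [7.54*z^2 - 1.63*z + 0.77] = 15.08*z - 1.63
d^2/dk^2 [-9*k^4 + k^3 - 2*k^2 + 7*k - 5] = -108*k^2 + 6*k - 4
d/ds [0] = 0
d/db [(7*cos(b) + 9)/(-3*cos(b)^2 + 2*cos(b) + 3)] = (21*sin(b)^2 - 54*cos(b) - 24)*sin(b)/(3*sin(b)^2 + 2*cos(b))^2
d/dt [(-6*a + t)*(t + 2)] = -6*a + 2*t + 2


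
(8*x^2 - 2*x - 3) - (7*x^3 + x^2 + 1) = -7*x^3 + 7*x^2 - 2*x - 4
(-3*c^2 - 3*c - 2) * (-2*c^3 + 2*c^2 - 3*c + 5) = 6*c^5 + 7*c^3 - 10*c^2 - 9*c - 10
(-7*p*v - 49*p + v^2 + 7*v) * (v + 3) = -7*p*v^2 - 70*p*v - 147*p + v^3 + 10*v^2 + 21*v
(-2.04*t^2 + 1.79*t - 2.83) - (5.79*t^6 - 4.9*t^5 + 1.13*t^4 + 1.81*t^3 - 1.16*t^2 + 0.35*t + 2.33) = -5.79*t^6 + 4.9*t^5 - 1.13*t^4 - 1.81*t^3 - 0.88*t^2 + 1.44*t - 5.16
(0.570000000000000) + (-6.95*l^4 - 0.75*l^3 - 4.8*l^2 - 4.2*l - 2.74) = -6.95*l^4 - 0.75*l^3 - 4.8*l^2 - 4.2*l - 2.17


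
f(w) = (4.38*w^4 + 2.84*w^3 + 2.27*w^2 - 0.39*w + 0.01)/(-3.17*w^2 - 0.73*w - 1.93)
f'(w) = (6.34*w + 0.73)*(4.38*w^4 + 2.84*w^3 + 2.27*w^2 - 0.39*w + 0.01)/(-3.17*w^2 - 0.73*w - 1.93)^2 + (17.52*w^3 + 8.52*w^2 + 4.54*w - 0.39)/(-3.17*w^2 - 0.73*w - 1.93)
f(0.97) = -1.47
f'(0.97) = -3.19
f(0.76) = -0.86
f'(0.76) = -2.52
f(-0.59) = -0.38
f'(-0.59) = 0.99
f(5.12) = -38.85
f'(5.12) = -14.74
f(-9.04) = -107.48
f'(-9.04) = 24.40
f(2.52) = -9.85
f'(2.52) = -7.57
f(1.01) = -1.60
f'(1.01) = -3.31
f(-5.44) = -37.57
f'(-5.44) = 14.44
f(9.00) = -116.82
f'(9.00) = -25.45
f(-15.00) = -301.99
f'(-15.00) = 40.87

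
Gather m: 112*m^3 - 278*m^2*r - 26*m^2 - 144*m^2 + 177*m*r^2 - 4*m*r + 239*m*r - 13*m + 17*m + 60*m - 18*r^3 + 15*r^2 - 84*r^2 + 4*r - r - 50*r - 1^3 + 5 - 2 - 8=112*m^3 + m^2*(-278*r - 170) + m*(177*r^2 + 235*r + 64) - 18*r^3 - 69*r^2 - 47*r - 6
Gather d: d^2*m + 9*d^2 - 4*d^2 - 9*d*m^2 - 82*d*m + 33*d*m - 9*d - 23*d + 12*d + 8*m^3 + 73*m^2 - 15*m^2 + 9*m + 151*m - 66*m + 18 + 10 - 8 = d^2*(m + 5) + d*(-9*m^2 - 49*m - 20) + 8*m^3 + 58*m^2 + 94*m + 20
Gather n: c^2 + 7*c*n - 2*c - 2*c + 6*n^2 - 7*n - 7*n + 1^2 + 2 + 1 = c^2 - 4*c + 6*n^2 + n*(7*c - 14) + 4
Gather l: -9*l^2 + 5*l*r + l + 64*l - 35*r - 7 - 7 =-9*l^2 + l*(5*r + 65) - 35*r - 14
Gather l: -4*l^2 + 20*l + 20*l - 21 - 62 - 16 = -4*l^2 + 40*l - 99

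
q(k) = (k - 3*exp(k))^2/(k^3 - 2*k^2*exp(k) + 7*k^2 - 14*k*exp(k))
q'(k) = (2 - 6*exp(k))*(k - 3*exp(k))/(k^3 - 2*k^2*exp(k) + 7*k^2 - 14*k*exp(k)) + (k - 3*exp(k))^2*(2*k^2*exp(k) - 3*k^2 + 18*k*exp(k) - 14*k + 14*exp(k))/(k^3 - 2*k^2*exp(k) + 7*k^2 - 14*k*exp(k))^2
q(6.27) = -28.53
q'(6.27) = -21.87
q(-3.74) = 0.31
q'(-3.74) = -0.09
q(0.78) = -1.53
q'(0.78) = 0.65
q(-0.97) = 0.44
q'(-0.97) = 0.50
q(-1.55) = 0.29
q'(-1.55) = 0.12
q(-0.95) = 0.45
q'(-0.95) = 0.53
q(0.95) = -1.45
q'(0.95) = 0.26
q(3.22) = -3.35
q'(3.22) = -2.03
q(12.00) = -3212.23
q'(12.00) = -2775.51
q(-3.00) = 0.27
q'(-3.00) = -0.04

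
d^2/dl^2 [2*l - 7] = 0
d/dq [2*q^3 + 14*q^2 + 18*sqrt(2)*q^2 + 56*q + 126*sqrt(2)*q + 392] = 6*q^2 + 28*q + 36*sqrt(2)*q + 56 + 126*sqrt(2)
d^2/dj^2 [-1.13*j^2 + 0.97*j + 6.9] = -2.26000000000000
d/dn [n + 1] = 1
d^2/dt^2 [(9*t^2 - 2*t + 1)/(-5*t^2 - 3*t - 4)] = 2*(185*t^3 + 465*t^2 - 165*t - 157)/(125*t^6 + 225*t^5 + 435*t^4 + 387*t^3 + 348*t^2 + 144*t + 64)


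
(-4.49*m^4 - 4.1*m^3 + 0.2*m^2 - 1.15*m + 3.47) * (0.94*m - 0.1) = -4.2206*m^5 - 3.405*m^4 + 0.598*m^3 - 1.101*m^2 + 3.3768*m - 0.347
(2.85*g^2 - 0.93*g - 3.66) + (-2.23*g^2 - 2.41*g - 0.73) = 0.62*g^2 - 3.34*g - 4.39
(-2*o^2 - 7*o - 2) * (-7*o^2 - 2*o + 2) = 14*o^4 + 53*o^3 + 24*o^2 - 10*o - 4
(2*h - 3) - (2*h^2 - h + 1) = -2*h^2 + 3*h - 4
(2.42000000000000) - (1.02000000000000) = 1.40000000000000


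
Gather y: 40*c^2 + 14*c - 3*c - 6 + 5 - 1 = 40*c^2 + 11*c - 2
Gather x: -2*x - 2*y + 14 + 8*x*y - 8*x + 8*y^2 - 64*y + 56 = x*(8*y - 10) + 8*y^2 - 66*y + 70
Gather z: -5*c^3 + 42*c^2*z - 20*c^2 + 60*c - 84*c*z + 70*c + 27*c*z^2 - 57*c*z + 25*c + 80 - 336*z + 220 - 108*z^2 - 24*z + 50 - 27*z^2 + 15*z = -5*c^3 - 20*c^2 + 155*c + z^2*(27*c - 135) + z*(42*c^2 - 141*c - 345) + 350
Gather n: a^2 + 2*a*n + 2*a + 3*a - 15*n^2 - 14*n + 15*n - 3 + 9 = a^2 + 5*a - 15*n^2 + n*(2*a + 1) + 6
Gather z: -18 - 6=-24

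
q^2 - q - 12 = (q - 4)*(q + 3)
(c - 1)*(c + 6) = c^2 + 5*c - 6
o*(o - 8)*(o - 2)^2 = o^4 - 12*o^3 + 36*o^2 - 32*o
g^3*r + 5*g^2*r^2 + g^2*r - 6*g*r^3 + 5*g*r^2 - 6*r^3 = (g - r)*(g + 6*r)*(g*r + r)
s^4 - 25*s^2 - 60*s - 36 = (s - 6)*(s + 1)*(s + 2)*(s + 3)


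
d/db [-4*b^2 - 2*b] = -8*b - 2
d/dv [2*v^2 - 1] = 4*v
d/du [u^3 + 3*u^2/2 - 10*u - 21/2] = 3*u^2 + 3*u - 10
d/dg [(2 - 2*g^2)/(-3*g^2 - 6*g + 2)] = 4*(3*g^2 + g + 3)/(9*g^4 + 36*g^3 + 24*g^2 - 24*g + 4)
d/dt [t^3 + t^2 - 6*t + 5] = 3*t^2 + 2*t - 6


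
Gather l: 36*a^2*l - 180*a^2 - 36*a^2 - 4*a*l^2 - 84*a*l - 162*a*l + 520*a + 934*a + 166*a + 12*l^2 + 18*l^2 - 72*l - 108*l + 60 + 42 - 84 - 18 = -216*a^2 + 1620*a + l^2*(30 - 4*a) + l*(36*a^2 - 246*a - 180)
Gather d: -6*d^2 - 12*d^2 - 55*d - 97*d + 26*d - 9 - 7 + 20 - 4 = -18*d^2 - 126*d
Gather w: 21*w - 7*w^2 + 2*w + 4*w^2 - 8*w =-3*w^2 + 15*w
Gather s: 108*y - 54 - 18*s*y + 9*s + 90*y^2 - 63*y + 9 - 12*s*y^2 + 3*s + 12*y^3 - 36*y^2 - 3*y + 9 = s*(-12*y^2 - 18*y + 12) + 12*y^3 + 54*y^2 + 42*y - 36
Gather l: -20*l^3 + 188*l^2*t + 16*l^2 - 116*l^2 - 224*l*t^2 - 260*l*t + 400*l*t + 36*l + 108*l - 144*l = -20*l^3 + l^2*(188*t - 100) + l*(-224*t^2 + 140*t)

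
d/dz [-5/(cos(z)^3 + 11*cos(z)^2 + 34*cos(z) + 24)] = 5*(3*sin(z)^2 - 22*cos(z) - 37)*sin(z)/(cos(z)^3 + 11*cos(z)^2 + 34*cos(z) + 24)^2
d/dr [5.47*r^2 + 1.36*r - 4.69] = 10.94*r + 1.36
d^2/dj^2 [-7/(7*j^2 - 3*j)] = 14*(7*j*(7*j - 3) - (14*j - 3)^2)/(j^3*(7*j - 3)^3)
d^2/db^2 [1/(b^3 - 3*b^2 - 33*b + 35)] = 6*((1 - b)*(b^3 - 3*b^2 - 33*b + 35) + 3*(-b^2 + 2*b + 11)^2)/(b^3 - 3*b^2 - 33*b + 35)^3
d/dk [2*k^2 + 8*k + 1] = 4*k + 8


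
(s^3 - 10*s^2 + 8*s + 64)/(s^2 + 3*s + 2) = (s^2 - 12*s + 32)/(s + 1)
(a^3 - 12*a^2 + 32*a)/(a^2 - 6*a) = (a^2 - 12*a + 32)/(a - 6)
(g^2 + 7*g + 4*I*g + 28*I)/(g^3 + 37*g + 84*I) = (g + 7)/(g^2 - 4*I*g + 21)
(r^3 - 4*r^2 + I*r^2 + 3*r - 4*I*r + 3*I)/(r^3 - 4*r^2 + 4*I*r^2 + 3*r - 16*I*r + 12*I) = (r + I)/(r + 4*I)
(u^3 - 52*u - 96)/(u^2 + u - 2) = (u^2 - 2*u - 48)/(u - 1)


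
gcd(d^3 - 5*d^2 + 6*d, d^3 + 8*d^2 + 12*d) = d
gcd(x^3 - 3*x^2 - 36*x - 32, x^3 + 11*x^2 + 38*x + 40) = x + 4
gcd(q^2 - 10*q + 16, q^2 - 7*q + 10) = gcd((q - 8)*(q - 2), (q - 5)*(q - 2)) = q - 2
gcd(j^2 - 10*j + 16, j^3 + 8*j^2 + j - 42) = j - 2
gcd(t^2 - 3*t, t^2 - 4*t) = t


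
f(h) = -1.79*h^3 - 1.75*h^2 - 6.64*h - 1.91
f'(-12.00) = -737.92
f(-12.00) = 2918.89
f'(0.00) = -6.64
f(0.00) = -1.91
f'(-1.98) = -20.76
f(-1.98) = 18.27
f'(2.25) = -41.70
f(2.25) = -46.10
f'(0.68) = -11.50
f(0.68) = -7.80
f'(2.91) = -62.30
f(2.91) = -80.16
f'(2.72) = -55.89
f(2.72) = -68.94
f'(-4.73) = -110.23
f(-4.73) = 179.77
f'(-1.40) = -12.27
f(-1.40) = 8.87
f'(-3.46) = -58.82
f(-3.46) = 74.26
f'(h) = -5.37*h^2 - 3.5*h - 6.64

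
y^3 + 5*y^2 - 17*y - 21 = (y - 3)*(y + 1)*(y + 7)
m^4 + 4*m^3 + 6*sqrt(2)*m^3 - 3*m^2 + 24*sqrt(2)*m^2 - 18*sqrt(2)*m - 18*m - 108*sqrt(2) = (m - 2)*(m + 3)^2*(m + 6*sqrt(2))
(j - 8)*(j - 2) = j^2 - 10*j + 16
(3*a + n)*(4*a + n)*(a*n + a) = 12*a^3*n + 12*a^3 + 7*a^2*n^2 + 7*a^2*n + a*n^3 + a*n^2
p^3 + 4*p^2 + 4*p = p*(p + 2)^2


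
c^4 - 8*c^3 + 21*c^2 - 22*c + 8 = (c - 4)*(c - 2)*(c - 1)^2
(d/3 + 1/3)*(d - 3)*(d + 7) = d^3/3 + 5*d^2/3 - 17*d/3 - 7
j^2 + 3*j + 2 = (j + 1)*(j + 2)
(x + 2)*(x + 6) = x^2 + 8*x + 12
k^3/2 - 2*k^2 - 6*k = k*(k/2 + 1)*(k - 6)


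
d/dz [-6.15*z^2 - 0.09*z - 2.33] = -12.3*z - 0.09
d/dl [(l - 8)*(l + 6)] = 2*l - 2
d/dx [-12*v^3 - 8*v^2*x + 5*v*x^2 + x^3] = -8*v^2 + 10*v*x + 3*x^2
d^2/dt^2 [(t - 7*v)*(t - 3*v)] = 2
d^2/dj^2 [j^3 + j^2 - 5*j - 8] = 6*j + 2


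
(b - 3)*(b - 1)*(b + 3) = b^3 - b^2 - 9*b + 9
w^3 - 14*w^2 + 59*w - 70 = (w - 7)*(w - 5)*(w - 2)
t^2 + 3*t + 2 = (t + 1)*(t + 2)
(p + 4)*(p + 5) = p^2 + 9*p + 20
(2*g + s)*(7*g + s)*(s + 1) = 14*g^2*s + 14*g^2 + 9*g*s^2 + 9*g*s + s^3 + s^2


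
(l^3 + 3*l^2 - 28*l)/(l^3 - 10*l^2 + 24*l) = (l + 7)/(l - 6)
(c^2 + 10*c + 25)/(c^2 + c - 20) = (c + 5)/(c - 4)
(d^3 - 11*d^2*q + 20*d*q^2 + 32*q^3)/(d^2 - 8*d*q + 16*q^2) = (-d^2 + 7*d*q + 8*q^2)/(-d + 4*q)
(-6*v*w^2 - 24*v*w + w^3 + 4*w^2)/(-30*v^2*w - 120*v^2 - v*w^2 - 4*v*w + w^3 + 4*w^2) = w/(5*v + w)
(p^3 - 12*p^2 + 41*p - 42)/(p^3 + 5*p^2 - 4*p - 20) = (p^2 - 10*p + 21)/(p^2 + 7*p + 10)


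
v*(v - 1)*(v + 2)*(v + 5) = v^4 + 6*v^3 + 3*v^2 - 10*v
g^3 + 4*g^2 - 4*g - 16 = (g - 2)*(g + 2)*(g + 4)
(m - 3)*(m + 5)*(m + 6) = m^3 + 8*m^2 - 3*m - 90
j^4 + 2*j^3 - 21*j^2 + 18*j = j*(j - 3)*(j - 1)*(j + 6)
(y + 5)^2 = y^2 + 10*y + 25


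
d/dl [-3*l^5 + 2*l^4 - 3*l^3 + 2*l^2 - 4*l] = -15*l^4 + 8*l^3 - 9*l^2 + 4*l - 4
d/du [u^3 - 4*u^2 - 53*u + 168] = 3*u^2 - 8*u - 53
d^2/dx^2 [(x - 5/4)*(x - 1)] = 2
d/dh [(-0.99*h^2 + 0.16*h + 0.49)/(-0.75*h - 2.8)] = (0.7425*h^2 + 5.544*h - 0.0805)/(0.5625*h^2 + 4.2*h + 7.84)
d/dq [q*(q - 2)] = 2*q - 2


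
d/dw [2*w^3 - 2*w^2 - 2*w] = 6*w^2 - 4*w - 2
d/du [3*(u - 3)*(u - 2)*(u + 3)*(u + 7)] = 12*u^3 + 45*u^2 - 138*u - 135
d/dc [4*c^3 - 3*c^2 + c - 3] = 12*c^2 - 6*c + 1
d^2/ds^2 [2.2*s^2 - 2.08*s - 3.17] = 4.40000000000000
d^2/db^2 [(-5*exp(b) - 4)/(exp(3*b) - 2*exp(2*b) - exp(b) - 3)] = (-20*exp(6*b) - 6*exp(5*b) + 48*exp(4*b) - 241*exp(3*b) + 48*exp(2*b) + 107*exp(b) - 33)*exp(b)/(exp(9*b) - 6*exp(8*b) + 9*exp(7*b) - 5*exp(6*b) + 27*exp(5*b) - 24*exp(4*b) - 10*exp(3*b) - 63*exp(2*b) - 27*exp(b) - 27)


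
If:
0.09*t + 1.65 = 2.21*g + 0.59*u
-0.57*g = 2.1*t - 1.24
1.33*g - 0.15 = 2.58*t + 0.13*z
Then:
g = 0.0640303968477343*z + 0.824233042499296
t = 0.366755793226381 - 0.017379679144385*z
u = -0.242493810434725*z - 0.234825428022154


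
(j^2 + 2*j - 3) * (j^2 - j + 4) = j^4 + j^3 - j^2 + 11*j - 12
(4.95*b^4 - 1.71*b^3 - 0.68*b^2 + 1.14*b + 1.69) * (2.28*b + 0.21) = 11.286*b^5 - 2.8593*b^4 - 1.9095*b^3 + 2.4564*b^2 + 4.0926*b + 0.3549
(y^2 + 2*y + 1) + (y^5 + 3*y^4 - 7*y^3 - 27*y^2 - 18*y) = y^5 + 3*y^4 - 7*y^3 - 26*y^2 - 16*y + 1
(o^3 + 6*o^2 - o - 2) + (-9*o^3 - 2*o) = -8*o^3 + 6*o^2 - 3*o - 2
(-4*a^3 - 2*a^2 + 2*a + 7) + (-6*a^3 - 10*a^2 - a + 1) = -10*a^3 - 12*a^2 + a + 8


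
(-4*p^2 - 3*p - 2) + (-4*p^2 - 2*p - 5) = -8*p^2 - 5*p - 7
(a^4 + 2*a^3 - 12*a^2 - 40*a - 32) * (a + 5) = a^5 + 7*a^4 - 2*a^3 - 100*a^2 - 232*a - 160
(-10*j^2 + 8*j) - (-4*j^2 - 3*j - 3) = -6*j^2 + 11*j + 3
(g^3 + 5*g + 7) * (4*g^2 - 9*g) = 4*g^5 - 9*g^4 + 20*g^3 - 17*g^2 - 63*g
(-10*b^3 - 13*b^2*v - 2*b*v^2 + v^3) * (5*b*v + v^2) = -50*b^4*v - 75*b^3*v^2 - 23*b^2*v^3 + 3*b*v^4 + v^5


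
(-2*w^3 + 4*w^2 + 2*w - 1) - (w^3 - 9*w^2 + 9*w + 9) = -3*w^3 + 13*w^2 - 7*w - 10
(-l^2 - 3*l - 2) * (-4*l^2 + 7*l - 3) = 4*l^4 + 5*l^3 - 10*l^2 - 5*l + 6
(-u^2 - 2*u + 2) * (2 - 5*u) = 5*u^3 + 8*u^2 - 14*u + 4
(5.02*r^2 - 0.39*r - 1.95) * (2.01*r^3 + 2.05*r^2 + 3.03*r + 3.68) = 10.0902*r^5 + 9.5071*r^4 + 10.4916*r^3 + 13.2944*r^2 - 7.3437*r - 7.176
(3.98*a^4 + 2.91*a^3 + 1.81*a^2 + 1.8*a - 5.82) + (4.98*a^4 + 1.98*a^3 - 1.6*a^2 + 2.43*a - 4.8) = 8.96*a^4 + 4.89*a^3 + 0.21*a^2 + 4.23*a - 10.62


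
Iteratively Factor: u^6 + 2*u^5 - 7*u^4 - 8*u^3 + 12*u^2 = (u - 1)*(u^5 + 3*u^4 - 4*u^3 - 12*u^2) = u*(u - 1)*(u^4 + 3*u^3 - 4*u^2 - 12*u) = u*(u - 1)*(u + 2)*(u^3 + u^2 - 6*u) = u^2*(u - 1)*(u + 2)*(u^2 + u - 6) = u^2*(u - 2)*(u - 1)*(u + 2)*(u + 3)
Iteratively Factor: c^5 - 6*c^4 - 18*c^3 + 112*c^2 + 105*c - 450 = (c - 5)*(c^4 - c^3 - 23*c^2 - 3*c + 90) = (c - 5)*(c - 2)*(c^3 + c^2 - 21*c - 45) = (c - 5)^2*(c - 2)*(c^2 + 6*c + 9) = (c - 5)^2*(c - 2)*(c + 3)*(c + 3)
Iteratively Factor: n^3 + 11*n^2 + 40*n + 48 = (n + 4)*(n^2 + 7*n + 12) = (n + 3)*(n + 4)*(n + 4)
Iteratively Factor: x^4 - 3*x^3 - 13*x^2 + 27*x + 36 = (x - 3)*(x^3 - 13*x - 12) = (x - 3)*(x + 3)*(x^2 - 3*x - 4) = (x - 3)*(x + 1)*(x + 3)*(x - 4)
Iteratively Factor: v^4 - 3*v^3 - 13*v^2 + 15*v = (v)*(v^3 - 3*v^2 - 13*v + 15) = v*(v - 5)*(v^2 + 2*v - 3) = v*(v - 5)*(v + 3)*(v - 1)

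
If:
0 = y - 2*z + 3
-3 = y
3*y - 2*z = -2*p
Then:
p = 9/2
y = -3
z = 0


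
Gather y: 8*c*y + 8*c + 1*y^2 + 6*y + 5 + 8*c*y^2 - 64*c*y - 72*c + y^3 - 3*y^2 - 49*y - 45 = -64*c + y^3 + y^2*(8*c - 2) + y*(-56*c - 43) - 40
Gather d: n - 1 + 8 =n + 7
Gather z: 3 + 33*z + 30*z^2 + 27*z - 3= 30*z^2 + 60*z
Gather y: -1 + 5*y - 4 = 5*y - 5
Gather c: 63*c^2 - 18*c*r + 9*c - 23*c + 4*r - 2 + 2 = 63*c^2 + c*(-18*r - 14) + 4*r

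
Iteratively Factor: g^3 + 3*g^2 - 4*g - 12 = (g + 3)*(g^2 - 4) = (g + 2)*(g + 3)*(g - 2)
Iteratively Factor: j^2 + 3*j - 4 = (j + 4)*(j - 1)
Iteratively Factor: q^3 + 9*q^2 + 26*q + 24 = (q + 2)*(q^2 + 7*q + 12) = (q + 2)*(q + 3)*(q + 4)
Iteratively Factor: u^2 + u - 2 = (u + 2)*(u - 1)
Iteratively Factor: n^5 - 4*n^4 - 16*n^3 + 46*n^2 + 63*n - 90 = (n - 5)*(n^4 + n^3 - 11*n^2 - 9*n + 18) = (n - 5)*(n + 3)*(n^3 - 2*n^2 - 5*n + 6) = (n - 5)*(n - 3)*(n + 3)*(n^2 + n - 2) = (n - 5)*(n - 3)*(n - 1)*(n + 3)*(n + 2)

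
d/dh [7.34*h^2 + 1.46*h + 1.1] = 14.68*h + 1.46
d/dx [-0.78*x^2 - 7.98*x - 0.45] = -1.56*x - 7.98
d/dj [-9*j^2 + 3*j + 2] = 3 - 18*j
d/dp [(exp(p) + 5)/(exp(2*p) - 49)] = (-2*(exp(p) + 5)*exp(p) + exp(2*p) - 49)*exp(p)/(exp(2*p) - 49)^2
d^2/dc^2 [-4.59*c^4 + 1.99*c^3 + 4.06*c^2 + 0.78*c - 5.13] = -55.08*c^2 + 11.94*c + 8.12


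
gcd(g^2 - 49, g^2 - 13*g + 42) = g - 7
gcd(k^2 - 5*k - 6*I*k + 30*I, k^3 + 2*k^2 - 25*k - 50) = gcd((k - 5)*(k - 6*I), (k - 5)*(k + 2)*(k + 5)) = k - 5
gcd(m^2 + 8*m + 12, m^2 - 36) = m + 6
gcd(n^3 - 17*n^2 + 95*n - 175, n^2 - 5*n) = n - 5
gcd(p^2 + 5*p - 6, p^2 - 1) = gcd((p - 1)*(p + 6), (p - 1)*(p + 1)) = p - 1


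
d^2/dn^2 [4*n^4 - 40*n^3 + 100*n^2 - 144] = 48*n^2 - 240*n + 200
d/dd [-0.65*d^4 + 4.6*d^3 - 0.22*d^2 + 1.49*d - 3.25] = -2.6*d^3 + 13.8*d^2 - 0.44*d + 1.49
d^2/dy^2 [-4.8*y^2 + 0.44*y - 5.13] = -9.60000000000000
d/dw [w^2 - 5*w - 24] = 2*w - 5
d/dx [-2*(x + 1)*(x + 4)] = -4*x - 10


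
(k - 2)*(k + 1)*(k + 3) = k^3 + 2*k^2 - 5*k - 6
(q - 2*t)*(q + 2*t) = q^2 - 4*t^2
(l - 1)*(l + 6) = l^2 + 5*l - 6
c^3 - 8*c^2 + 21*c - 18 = (c - 3)^2*(c - 2)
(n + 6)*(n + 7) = n^2 + 13*n + 42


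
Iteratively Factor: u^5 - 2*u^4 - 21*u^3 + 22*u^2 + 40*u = (u - 2)*(u^4 - 21*u^2 - 20*u) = (u - 2)*(u + 4)*(u^3 - 4*u^2 - 5*u) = (u - 2)*(u + 1)*(u + 4)*(u^2 - 5*u) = u*(u - 2)*(u + 1)*(u + 4)*(u - 5)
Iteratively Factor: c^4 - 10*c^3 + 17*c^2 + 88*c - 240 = (c - 5)*(c^3 - 5*c^2 - 8*c + 48) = (c - 5)*(c - 4)*(c^2 - c - 12) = (c - 5)*(c - 4)^2*(c + 3)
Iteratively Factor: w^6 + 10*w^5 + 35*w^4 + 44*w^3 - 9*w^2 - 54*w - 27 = (w + 3)*(w^5 + 7*w^4 + 14*w^3 + 2*w^2 - 15*w - 9) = (w + 3)^2*(w^4 + 4*w^3 + 2*w^2 - 4*w - 3) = (w - 1)*(w + 3)^2*(w^3 + 5*w^2 + 7*w + 3) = (w - 1)*(w + 3)^3*(w^2 + 2*w + 1) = (w - 1)*(w + 1)*(w + 3)^3*(w + 1)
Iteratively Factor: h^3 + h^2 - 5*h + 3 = (h - 1)*(h^2 + 2*h - 3) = (h - 1)*(h + 3)*(h - 1)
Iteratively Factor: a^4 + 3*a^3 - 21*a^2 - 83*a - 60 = (a + 3)*(a^3 - 21*a - 20) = (a + 3)*(a + 4)*(a^2 - 4*a - 5) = (a - 5)*(a + 3)*(a + 4)*(a + 1)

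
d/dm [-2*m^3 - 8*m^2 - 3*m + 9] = -6*m^2 - 16*m - 3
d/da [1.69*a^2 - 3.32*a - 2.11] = 3.38*a - 3.32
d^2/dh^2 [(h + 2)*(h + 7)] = 2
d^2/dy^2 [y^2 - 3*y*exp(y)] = -3*y*exp(y) - 6*exp(y) + 2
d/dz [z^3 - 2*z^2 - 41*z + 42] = 3*z^2 - 4*z - 41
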